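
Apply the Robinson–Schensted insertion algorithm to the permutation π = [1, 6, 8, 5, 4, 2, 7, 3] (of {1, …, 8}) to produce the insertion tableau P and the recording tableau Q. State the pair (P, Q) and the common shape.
P = [1, 2, 3] / [4, 7] / [5, 8] / [6];  Q = [1, 2, 3] / [4, 7] / [5, 8] / [6];  common shape = (3, 2, 2, 1)

Row-insert the values π_1, π_2, … into P one at a time, bumping the leftmost entry strictly greater than the inserted value down to the next row. The recording tableau Q records, in position (i, j), the step at which that cell was added to P.
  Insert 1 (step 1): P = [1];  Q = [1]
  Insert 6 (step 2): P = [1, 6];  Q = [1, 2]
  Insert 8 (step 3): P = [1, 6, 8];  Q = [1, 2, 3]
  Insert 5 (step 4): P = [1, 5, 8] / [6];  Q = [1, 2, 3] / [4]
  Insert 4 (step 5): P = [1, 4, 8] / [5] / [6];  Q = [1, 2, 3] / [4] / [5]
  Insert 2 (step 6): P = [1, 2, 8] / [4] / [5] / [6];  Q = [1, 2, 3] / [4] / [5] / [6]
  Insert 7 (step 7): P = [1, 2, 7] / [4, 8] / [5] / [6];  Q = [1, 2, 3] / [4, 7] / [5] / [6]
  Insert 3 (step 8): P = [1, 2, 3] / [4, 7] / [5, 8] / [6];  Q = [1, 2, 3] / [4, 7] / [5, 8] / [6]
Final shape: (3, 2, 2, 1).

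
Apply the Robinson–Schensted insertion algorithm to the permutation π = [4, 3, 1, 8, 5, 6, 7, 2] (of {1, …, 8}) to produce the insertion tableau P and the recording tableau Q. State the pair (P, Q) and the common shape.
P = [1, 2, 6, 7] / [3, 5] / [4, 8];  Q = [1, 4, 6, 7] / [2, 5] / [3, 8];  common shape = (4, 2, 2)

Row-insert the values π_1, π_2, … into P one at a time, bumping the leftmost entry strictly greater than the inserted value down to the next row. The recording tableau Q records, in position (i, j), the step at which that cell was added to P.
  Insert 4 (step 1): P = [4];  Q = [1]
  Insert 3 (step 2): P = [3] / [4];  Q = [1] / [2]
  Insert 1 (step 3): P = [1] / [3] / [4];  Q = [1] / [2] / [3]
  Insert 8 (step 4): P = [1, 8] / [3] / [4];  Q = [1, 4] / [2] / [3]
  Insert 5 (step 5): P = [1, 5] / [3, 8] / [4];  Q = [1, 4] / [2, 5] / [3]
  Insert 6 (step 6): P = [1, 5, 6] / [3, 8] / [4];  Q = [1, 4, 6] / [2, 5] / [3]
  Insert 7 (step 7): P = [1, 5, 6, 7] / [3, 8] / [4];  Q = [1, 4, 6, 7] / [2, 5] / [3]
  Insert 2 (step 8): P = [1, 2, 6, 7] / [3, 5] / [4, 8];  Q = [1, 4, 6, 7] / [2, 5] / [3, 8]
Final shape: (4, 2, 2).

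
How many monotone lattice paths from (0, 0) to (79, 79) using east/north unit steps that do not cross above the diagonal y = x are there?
C_79 = 289450081175264899454283846029490767264392230

These NE paths below the diagonal are counted by the Catalan number C_n = (1/(n + 1)) · C(2n, n). For n = 79: C_79 = (1/80) · C(158, 79) = 23156006494021191956342707682359261381151378400/80 = 289450081175264899454283846029490767264392230.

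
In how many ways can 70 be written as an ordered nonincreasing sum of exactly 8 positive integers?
p(70, 8 parts) = 97539

Partitions of n into exactly k parts are in bijection with partitions of n − k into at most k parts (subtract 1 from each part). So p(70, exactly 8) = p(62, parts ≤ 8). Computing via the recurrence p(m, j) = p(m, j−1) + p(m−j, j) gives 97539.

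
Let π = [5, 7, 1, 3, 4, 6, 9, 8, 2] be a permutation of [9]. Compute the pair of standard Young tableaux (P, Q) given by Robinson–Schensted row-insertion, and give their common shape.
P = [1, 2, 4, 6, 8] / [3, 7, 9] / [5];  Q = [1, 2, 5, 6, 7] / [3, 4, 8] / [9];  common shape = (5, 3, 1)

Row-insert the values π_1, π_2, … into P one at a time, bumping the leftmost entry strictly greater than the inserted value down to the next row. The recording tableau Q records, in position (i, j), the step at which that cell was added to P.
  Insert 5 (step 1): P = [5];  Q = [1]
  Insert 7 (step 2): P = [5, 7];  Q = [1, 2]
  Insert 1 (step 3): P = [1, 7] / [5];  Q = [1, 2] / [3]
  Insert 3 (step 4): P = [1, 3] / [5, 7];  Q = [1, 2] / [3, 4]
  Insert 4 (step 5): P = [1, 3, 4] / [5, 7];  Q = [1, 2, 5] / [3, 4]
  Insert 6 (step 6): P = [1, 3, 4, 6] / [5, 7];  Q = [1, 2, 5, 6] / [3, 4]
  Insert 9 (step 7): P = [1, 3, 4, 6, 9] / [5, 7];  Q = [1, 2, 5, 6, 7] / [3, 4]
  Insert 8 (step 8): P = [1, 3, 4, 6, 8] / [5, 7, 9];  Q = [1, 2, 5, 6, 7] / [3, 4, 8]
  Insert 2 (step 9): P = [1, 2, 4, 6, 8] / [3, 7, 9] / [5];  Q = [1, 2, 5, 6, 7] / [3, 4, 8] / [9]
Final shape: (5, 3, 1).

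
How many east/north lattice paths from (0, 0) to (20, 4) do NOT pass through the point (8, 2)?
Number of paths = 6531

Total paths from (0, 0) to (20, 4): C(24, 20) = 10626. Paths through (8, 2): (paths (0, 0) → (8, 2)) × (paths (8, 2) → (20, 4)) = C(10, 8) · C(14, 12) = 45 · 91 = 4095. Avoidance count = 10626 − 4095 = 6531.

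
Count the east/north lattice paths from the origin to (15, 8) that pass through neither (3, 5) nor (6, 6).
Number of paths = 426334

Inclusion–exclusion. Total paths: C(23, 15) = 490314. Through P₁: C(8, 3)·C(15, 12) = 25480. Through P₂: C(12, 6)·C(11, 9) = 50820. Since P₁ is strictly southwest of P₂, a monotone path through both must visit P₁ then P₂; paths through both = C(8, 3)·C(4, 3)·C(11, 9) = 12320. Avoid both = 490314 − 25480 − 50820 + 12320 = 426334.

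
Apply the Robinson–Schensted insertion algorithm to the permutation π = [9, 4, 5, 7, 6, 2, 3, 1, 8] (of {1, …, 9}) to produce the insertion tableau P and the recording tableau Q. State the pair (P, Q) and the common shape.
P = [1, 3, 6, 8] / [2, 5] / [4] / [7] / [9];  Q = [1, 3, 4, 9] / [2, 7] / [5] / [6] / [8];  common shape = (4, 2, 1, 1, 1)

Row-insert the values π_1, π_2, … into P one at a time, bumping the leftmost entry strictly greater than the inserted value down to the next row. The recording tableau Q records, in position (i, j), the step at which that cell was added to P.
  Insert 9 (step 1): P = [9];  Q = [1]
  Insert 4 (step 2): P = [4] / [9];  Q = [1] / [2]
  Insert 5 (step 3): P = [4, 5] / [9];  Q = [1, 3] / [2]
  Insert 7 (step 4): P = [4, 5, 7] / [9];  Q = [1, 3, 4] / [2]
  Insert 6 (step 5): P = [4, 5, 6] / [7] / [9];  Q = [1, 3, 4] / [2] / [5]
  Insert 2 (step 6): P = [2, 5, 6] / [4] / [7] / [9];  Q = [1, 3, 4] / [2] / [5] / [6]
  Insert 3 (step 7): P = [2, 3, 6] / [4, 5] / [7] / [9];  Q = [1, 3, 4] / [2, 7] / [5] / [6]
  Insert 1 (step 8): P = [1, 3, 6] / [2, 5] / [4] / [7] / [9];  Q = [1, 3, 4] / [2, 7] / [5] / [6] / [8]
  Insert 8 (step 9): P = [1, 3, 6, 8] / [2, 5] / [4] / [7] / [9];  Q = [1, 3, 4, 9] / [2, 7] / [5] / [6] / [8]
Final shape: (4, 2, 1, 1, 1).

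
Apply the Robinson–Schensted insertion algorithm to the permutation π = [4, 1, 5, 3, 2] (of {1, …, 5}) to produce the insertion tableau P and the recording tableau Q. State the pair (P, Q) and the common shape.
P = [1, 2] / [3, 5] / [4];  Q = [1, 3] / [2, 4] / [5];  common shape = (2, 2, 1)

Row-insert the values π_1, π_2, … into P one at a time, bumping the leftmost entry strictly greater than the inserted value down to the next row. The recording tableau Q records, in position (i, j), the step at which that cell was added to P.
  Insert 4 (step 1): P = [4];  Q = [1]
  Insert 1 (step 2): P = [1] / [4];  Q = [1] / [2]
  Insert 5 (step 3): P = [1, 5] / [4];  Q = [1, 3] / [2]
  Insert 3 (step 4): P = [1, 3] / [4, 5];  Q = [1, 3] / [2, 4]
  Insert 2 (step 5): P = [1, 2] / [3, 5] / [4];  Q = [1, 3] / [2, 4] / [5]
Final shape: (2, 2, 1).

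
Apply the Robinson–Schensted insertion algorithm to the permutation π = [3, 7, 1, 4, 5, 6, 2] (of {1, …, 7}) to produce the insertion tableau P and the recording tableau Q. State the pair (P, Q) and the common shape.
P = [1, 2, 5, 6] / [3, 4] / [7];  Q = [1, 2, 5, 6] / [3, 4] / [7];  common shape = (4, 2, 1)

Row-insert the values π_1, π_2, … into P one at a time, bumping the leftmost entry strictly greater than the inserted value down to the next row. The recording tableau Q records, in position (i, j), the step at which that cell was added to P.
  Insert 3 (step 1): P = [3];  Q = [1]
  Insert 7 (step 2): P = [3, 7];  Q = [1, 2]
  Insert 1 (step 3): P = [1, 7] / [3];  Q = [1, 2] / [3]
  Insert 4 (step 4): P = [1, 4] / [3, 7];  Q = [1, 2] / [3, 4]
  Insert 5 (step 5): P = [1, 4, 5] / [3, 7];  Q = [1, 2, 5] / [3, 4]
  Insert 6 (step 6): P = [1, 4, 5, 6] / [3, 7];  Q = [1, 2, 5, 6] / [3, 4]
  Insert 2 (step 7): P = [1, 2, 5, 6] / [3, 4] / [7];  Q = [1, 2, 5, 6] / [3, 4] / [7]
Final shape: (4, 2, 1).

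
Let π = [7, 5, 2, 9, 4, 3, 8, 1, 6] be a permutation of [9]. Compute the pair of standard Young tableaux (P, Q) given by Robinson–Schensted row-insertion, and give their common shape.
P = [1, 3, 6] / [2, 8] / [4, 9] / [5] / [7];  Q = [1, 4, 7] / [2, 5] / [3, 9] / [6] / [8];  common shape = (3, 2, 2, 1, 1)

Row-insert the values π_1, π_2, … into P one at a time, bumping the leftmost entry strictly greater than the inserted value down to the next row. The recording tableau Q records, in position (i, j), the step at which that cell was added to P.
  Insert 7 (step 1): P = [7];  Q = [1]
  Insert 5 (step 2): P = [5] / [7];  Q = [1] / [2]
  Insert 2 (step 3): P = [2] / [5] / [7];  Q = [1] / [2] / [3]
  Insert 9 (step 4): P = [2, 9] / [5] / [7];  Q = [1, 4] / [2] / [3]
  Insert 4 (step 5): P = [2, 4] / [5, 9] / [7];  Q = [1, 4] / [2, 5] / [3]
  Insert 3 (step 6): P = [2, 3] / [4, 9] / [5] / [7];  Q = [1, 4] / [2, 5] / [3] / [6]
  Insert 8 (step 7): P = [2, 3, 8] / [4, 9] / [5] / [7];  Q = [1, 4, 7] / [2, 5] / [3] / [6]
  Insert 1 (step 8): P = [1, 3, 8] / [2, 9] / [4] / [5] / [7];  Q = [1, 4, 7] / [2, 5] / [3] / [6] / [8]
  Insert 6 (step 9): P = [1, 3, 6] / [2, 8] / [4, 9] / [5] / [7];  Q = [1, 4, 7] / [2, 5] / [3, 9] / [6] / [8]
Final shape: (3, 2, 2, 1, 1).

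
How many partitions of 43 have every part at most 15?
p(43, parts ≤ 15) = 48772

Use the recurrence p(n, m) = p(n, m−1) + p(n−m, m): either the largest part is < m (count p(n, m−1)) or the largest part is exactly m (remove one copy of m, count p(n−m, m)). With p(0, ·) = 1 this gives p(43, parts ≤ 15) = 48772. (By conjugating Young diagrams, this also counts partitions of 43 into at most 15 parts.)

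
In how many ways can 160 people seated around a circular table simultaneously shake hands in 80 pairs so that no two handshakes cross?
C_80 = 1136359577947336271931632877004667456667613940

These noncrossing handshakes are counted by the Catalan number C_n = (1/(n + 1)) · C(2n, n). For n = 80: C_80 = (1/81) · C(160, 80) = 92045125813734238026462263037378063990076729140/81 = 1136359577947336271931632877004667456667613940.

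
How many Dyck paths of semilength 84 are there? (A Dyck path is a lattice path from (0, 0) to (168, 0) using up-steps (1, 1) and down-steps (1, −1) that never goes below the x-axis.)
C_84 = 270557451039395118028642463289168566420671280440

These Dyck paths are counted by the Catalan number C_n = (1/(n + 1)) · C(2n, n). For n = 84: C_84 = (1/85) · C(168, 84) = 22997383338348585032434609379579328145757058837400/85 = 270557451039395118028642463289168566420671280440.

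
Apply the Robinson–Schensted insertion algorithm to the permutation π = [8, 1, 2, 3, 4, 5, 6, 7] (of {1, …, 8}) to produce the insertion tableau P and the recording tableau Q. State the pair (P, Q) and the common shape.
P = [1, 2, 3, 4, 5, 6, 7] / [8];  Q = [1, 3, 4, 5, 6, 7, 8] / [2];  common shape = (7, 1)

Row-insert the values π_1, π_2, … into P one at a time, bumping the leftmost entry strictly greater than the inserted value down to the next row. The recording tableau Q records, in position (i, j), the step at which that cell was added to P.
  Insert 8 (step 1): P = [8];  Q = [1]
  Insert 1 (step 2): P = [1] / [8];  Q = [1] / [2]
  Insert 2 (step 3): P = [1, 2] / [8];  Q = [1, 3] / [2]
  Insert 3 (step 4): P = [1, 2, 3] / [8];  Q = [1, 3, 4] / [2]
  Insert 4 (step 5): P = [1, 2, 3, 4] / [8];  Q = [1, 3, 4, 5] / [2]
  Insert 5 (step 6): P = [1, 2, 3, 4, 5] / [8];  Q = [1, 3, 4, 5, 6] / [2]
  Insert 6 (step 7): P = [1, 2, 3, 4, 5, 6] / [8];  Q = [1, 3, 4, 5, 6, 7] / [2]
  Insert 7 (step 8): P = [1, 2, 3, 4, 5, 6, 7] / [8];  Q = [1, 3, 4, 5, 6, 7, 8] / [2]
Final shape: (7, 1).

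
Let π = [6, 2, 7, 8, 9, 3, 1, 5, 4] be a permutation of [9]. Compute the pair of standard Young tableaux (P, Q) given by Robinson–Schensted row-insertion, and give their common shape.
P = [1, 3, 4, 9] / [2, 5, 8] / [6, 7];  Q = [1, 3, 4, 5] / [2, 6, 8] / [7, 9];  common shape = (4, 3, 2)

Row-insert the values π_1, π_2, … into P one at a time, bumping the leftmost entry strictly greater than the inserted value down to the next row. The recording tableau Q records, in position (i, j), the step at which that cell was added to P.
  Insert 6 (step 1): P = [6];  Q = [1]
  Insert 2 (step 2): P = [2] / [6];  Q = [1] / [2]
  Insert 7 (step 3): P = [2, 7] / [6];  Q = [1, 3] / [2]
  Insert 8 (step 4): P = [2, 7, 8] / [6];  Q = [1, 3, 4] / [2]
  Insert 9 (step 5): P = [2, 7, 8, 9] / [6];  Q = [1, 3, 4, 5] / [2]
  Insert 3 (step 6): P = [2, 3, 8, 9] / [6, 7];  Q = [1, 3, 4, 5] / [2, 6]
  Insert 1 (step 7): P = [1, 3, 8, 9] / [2, 7] / [6];  Q = [1, 3, 4, 5] / [2, 6] / [7]
  Insert 5 (step 8): P = [1, 3, 5, 9] / [2, 7, 8] / [6];  Q = [1, 3, 4, 5] / [2, 6, 8] / [7]
  Insert 4 (step 9): P = [1, 3, 4, 9] / [2, 5, 8] / [6, 7];  Q = [1, 3, 4, 5] / [2, 6, 8] / [7, 9]
Final shape: (4, 3, 2).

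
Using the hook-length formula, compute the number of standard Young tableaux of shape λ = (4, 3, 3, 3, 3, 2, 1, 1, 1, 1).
# SYT of shape (4, 3, 3, 3, 3, 2, 1, 1, 1, 1) = 182801850

Hook-length formula: f^λ = n! / Π hook(c), product over all cells c of the Young diagram. For λ = (4, 3, 3, 3, 3, 2, 1, 1, 1, 1), n = 22 boxes. Hook lengths by row (left-to-right, top-to-bottom): [13, 8, 6, 1]; [11, 6, 4]; [10, 5, 3]; [9, 4, 2]; [8, 3, 1]; [6, 1]; [4]; [3]; [2]; [1]. Product of hooks = 6148738252800. So f^λ = 22! / 6148738252800 = 1124000727777607680000 / 6148738252800 = 182801850.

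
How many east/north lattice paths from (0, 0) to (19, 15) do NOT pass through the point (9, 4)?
Number of paths = 1603775580

Total paths from (0, 0) to (19, 15): C(34, 19) = 1855967520. Paths through (9, 4): (paths (0, 0) → (9, 4)) × (paths (9, 4) → (19, 15)) = C(13, 9) · C(21, 10) = 715 · 352716 = 252191940. Avoidance count = 1855967520 − 252191940 = 1603775580.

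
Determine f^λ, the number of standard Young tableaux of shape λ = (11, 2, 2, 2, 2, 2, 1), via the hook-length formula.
# SYT of shape (11, 2, 2, 2, 2, 2, 1) = 40168128

Hook-length formula: f^λ = n! / Π hook(c), product over all cells c of the Young diagram. For λ = (11, 2, 2, 2, 2, 2, 1), n = 22 boxes. Hook lengths by row (left-to-right, top-to-bottom): [17, 15, 9, 8, 7, 6, 5, 4, 3, 2, 1]; [7, 5]; [6, 4]; [5, 3]; [4, 2]; [3, 1]; [1]. Product of hooks = 27982402560000. So f^λ = 22! / 27982402560000 = 1124000727777607680000 / 27982402560000 = 40168128.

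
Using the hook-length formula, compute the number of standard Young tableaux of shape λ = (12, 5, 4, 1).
# SYT of shape (12, 5, 4, 1) = 76403712

Hook-length formula: f^λ = n! / Π hook(c), product over all cells c of the Young diagram. For λ = (12, 5, 4, 1), n = 22 boxes. Hook lengths by row (left-to-right, top-to-bottom): [15, 13, 12, 11, 9, 7, 6, 5, 4, 3, 2, 1]; [7, 5, 4, 3, 1]; [5, 3, 2, 1]; [1]. Product of hooks = 14711336640000. So f^λ = 22! / 14711336640000 = 1124000727777607680000 / 14711336640000 = 76403712.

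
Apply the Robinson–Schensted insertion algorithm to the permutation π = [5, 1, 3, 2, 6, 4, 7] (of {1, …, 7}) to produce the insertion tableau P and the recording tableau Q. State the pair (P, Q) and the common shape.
P = [1, 2, 4, 7] / [3, 6] / [5];  Q = [1, 3, 5, 7] / [2, 6] / [4];  common shape = (4, 2, 1)

Row-insert the values π_1, π_2, … into P one at a time, bumping the leftmost entry strictly greater than the inserted value down to the next row. The recording tableau Q records, in position (i, j), the step at which that cell was added to P.
  Insert 5 (step 1): P = [5];  Q = [1]
  Insert 1 (step 2): P = [1] / [5];  Q = [1] / [2]
  Insert 3 (step 3): P = [1, 3] / [5];  Q = [1, 3] / [2]
  Insert 2 (step 4): P = [1, 2] / [3] / [5];  Q = [1, 3] / [2] / [4]
  Insert 6 (step 5): P = [1, 2, 6] / [3] / [5];  Q = [1, 3, 5] / [2] / [4]
  Insert 4 (step 6): P = [1, 2, 4] / [3, 6] / [5];  Q = [1, 3, 5] / [2, 6] / [4]
  Insert 7 (step 7): P = [1, 2, 4, 7] / [3, 6] / [5];  Q = [1, 3, 5, 7] / [2, 6] / [4]
Final shape: (4, 2, 1).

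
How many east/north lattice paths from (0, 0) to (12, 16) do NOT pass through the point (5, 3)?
Number of paths = 26080635

Total paths from (0, 0) to (12, 16): C(28, 12) = 30421755. Paths through (5, 3): (paths (0, 0) → (5, 3)) × (paths (5, 3) → (12, 16)) = C(8, 5) · C(20, 7) = 56 · 77520 = 4341120. Avoidance count = 30421755 − 4341120 = 26080635.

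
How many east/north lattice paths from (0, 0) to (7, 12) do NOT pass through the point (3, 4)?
Number of paths = 33063

Total paths from (0, 0) to (7, 12): C(19, 7) = 50388. Paths through (3, 4): (paths (0, 0) → (3, 4)) × (paths (3, 4) → (7, 12)) = C(7, 3) · C(12, 4) = 35 · 495 = 17325. Avoidance count = 50388 − 17325 = 33063.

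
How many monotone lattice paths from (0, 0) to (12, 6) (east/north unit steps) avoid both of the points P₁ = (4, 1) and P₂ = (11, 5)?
Number of paths = 6693

Inclusion–exclusion. Total paths: C(18, 12) = 18564. Through P₁: C(5, 4)·C(13, 8) = 6435. Through P₂: C(16, 11)·C(2, 1) = 8736. Since P₁ is strictly southwest of P₂, a monotone path through both must visit P₁ then P₂; paths through both = C(5, 4)·C(11, 7)·C(2, 1) = 3300. Avoid both = 18564 − 6435 − 8736 + 3300 = 6693.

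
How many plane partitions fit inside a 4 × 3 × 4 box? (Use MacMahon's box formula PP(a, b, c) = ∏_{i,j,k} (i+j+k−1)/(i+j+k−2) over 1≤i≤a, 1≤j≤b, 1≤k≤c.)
PP(4, 3, 4) = 24696

Evaluate the triple product over i = 1..4, j = 1..3, k = 1..4. The factors are (2/1) · (3/2) · (4/3) · (5/4) · (3/2) · (4/3) · (5/4) · (6/5) · … (48 factors total). The numerators and denominators telescope so the product is an integer; carrying out the multiplication exactly gives PP(4, 3, 4) = 24696.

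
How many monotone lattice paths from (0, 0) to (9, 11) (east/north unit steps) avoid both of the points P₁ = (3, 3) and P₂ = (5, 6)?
Number of paths = 74888

Inclusion–exclusion. Total paths: C(20, 9) = 167960. Through P₁: C(6, 3)·C(14, 6) = 60060. Through P₂: C(11, 5)·C(9, 4) = 58212. Since P₁ is strictly southwest of P₂, a monotone path through both must visit P₁ then P₂; paths through both = C(6, 3)·C(5, 2)·C(9, 4) = 25200. Avoid both = 167960 − 60060 − 58212 + 25200 = 74888.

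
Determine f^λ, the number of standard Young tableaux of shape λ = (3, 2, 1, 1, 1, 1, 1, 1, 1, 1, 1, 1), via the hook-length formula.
# SYT of shape (3, 2, 1, 1, 1, 1, 1, 1, 1, 1, 1, 1) = 715

Hook-length formula: f^λ = n! / Π hook(c), product over all cells c of the Young diagram. For λ = (3, 2, 1, 1, 1, 1, 1, 1, 1, 1, 1, 1), n = 15 boxes. Hook lengths by row (left-to-right, top-to-bottom): [14, 3, 1]; [12, 1]; [10]; [9]; [8]; [7]; [6]; [5]; [4]; [3]; [2]; [1]. Product of hooks = 1828915200. So f^λ = 15! / 1828915200 = 1307674368000 / 1828915200 = 715.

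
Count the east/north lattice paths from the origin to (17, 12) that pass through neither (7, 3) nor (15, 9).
Number of paths = 31339135

Inclusion–exclusion. Total paths: C(29, 17) = 51895935. Through P₁: C(10, 7)·C(19, 10) = 11085360. Through P₂: C(24, 15)·C(5, 2) = 13075040. Since P₁ is strictly southwest of P₂, a monotone path through both must visit P₁ then P₂; paths through both = C(10, 7)·C(14, 8)·C(5, 2) = 3603600. Avoid both = 51895935 − 11085360 − 13075040 + 3603600 = 31339135.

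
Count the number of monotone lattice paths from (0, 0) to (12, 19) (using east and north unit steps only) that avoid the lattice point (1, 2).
Number of paths = 76697985

Total paths from (0, 0) to (12, 19): C(31, 12) = 141120525. Paths through (1, 2): (paths (0, 0) → (1, 2)) × (paths (1, 2) → (12, 19)) = C(3, 1) · C(28, 11) = 3 · 21474180 = 64422540. Avoidance count = 141120525 − 64422540 = 76697985.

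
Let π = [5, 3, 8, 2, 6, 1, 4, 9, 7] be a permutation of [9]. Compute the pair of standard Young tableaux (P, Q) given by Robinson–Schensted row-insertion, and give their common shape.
P = [1, 4, 7] / [2, 6, 9] / [3, 8] / [5];  Q = [1, 3, 8] / [2, 5, 9] / [4, 7] / [6];  common shape = (3, 3, 2, 1)

Row-insert the values π_1, π_2, … into P one at a time, bumping the leftmost entry strictly greater than the inserted value down to the next row. The recording tableau Q records, in position (i, j), the step at which that cell was added to P.
  Insert 5 (step 1): P = [5];  Q = [1]
  Insert 3 (step 2): P = [3] / [5];  Q = [1] / [2]
  Insert 8 (step 3): P = [3, 8] / [5];  Q = [1, 3] / [2]
  Insert 2 (step 4): P = [2, 8] / [3] / [5];  Q = [1, 3] / [2] / [4]
  Insert 6 (step 5): P = [2, 6] / [3, 8] / [5];  Q = [1, 3] / [2, 5] / [4]
  Insert 1 (step 6): P = [1, 6] / [2, 8] / [3] / [5];  Q = [1, 3] / [2, 5] / [4] / [6]
  Insert 4 (step 7): P = [1, 4] / [2, 6] / [3, 8] / [5];  Q = [1, 3] / [2, 5] / [4, 7] / [6]
  Insert 9 (step 8): P = [1, 4, 9] / [2, 6] / [3, 8] / [5];  Q = [1, 3, 8] / [2, 5] / [4, 7] / [6]
  Insert 7 (step 9): P = [1, 4, 7] / [2, 6, 9] / [3, 8] / [5];  Q = [1, 3, 8] / [2, 5, 9] / [4, 7] / [6]
Final shape: (3, 3, 2, 1).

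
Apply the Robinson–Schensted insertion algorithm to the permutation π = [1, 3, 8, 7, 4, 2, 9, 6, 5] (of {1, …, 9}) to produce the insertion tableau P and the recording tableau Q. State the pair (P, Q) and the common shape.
P = [1, 2, 4, 5] / [3, 6] / [7, 9] / [8];  Q = [1, 2, 3, 7] / [4, 8] / [5, 9] / [6];  common shape = (4, 2, 2, 1)

Row-insert the values π_1, π_2, … into P one at a time, bumping the leftmost entry strictly greater than the inserted value down to the next row. The recording tableau Q records, in position (i, j), the step at which that cell was added to P.
  Insert 1 (step 1): P = [1];  Q = [1]
  Insert 3 (step 2): P = [1, 3];  Q = [1, 2]
  Insert 8 (step 3): P = [1, 3, 8];  Q = [1, 2, 3]
  Insert 7 (step 4): P = [1, 3, 7] / [8];  Q = [1, 2, 3] / [4]
  Insert 4 (step 5): P = [1, 3, 4] / [7] / [8];  Q = [1, 2, 3] / [4] / [5]
  Insert 2 (step 6): P = [1, 2, 4] / [3] / [7] / [8];  Q = [1, 2, 3] / [4] / [5] / [6]
  Insert 9 (step 7): P = [1, 2, 4, 9] / [3] / [7] / [8];  Q = [1, 2, 3, 7] / [4] / [5] / [6]
  Insert 6 (step 8): P = [1, 2, 4, 6] / [3, 9] / [7] / [8];  Q = [1, 2, 3, 7] / [4, 8] / [5] / [6]
  Insert 5 (step 9): P = [1, 2, 4, 5] / [3, 6] / [7, 9] / [8];  Q = [1, 2, 3, 7] / [4, 8] / [5, 9] / [6]
Final shape: (4, 2, 2, 1).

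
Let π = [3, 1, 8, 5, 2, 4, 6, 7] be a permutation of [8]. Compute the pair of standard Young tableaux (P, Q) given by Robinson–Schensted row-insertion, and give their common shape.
P = [1, 2, 4, 6, 7] / [3, 5] / [8];  Q = [1, 3, 6, 7, 8] / [2, 4] / [5];  common shape = (5, 2, 1)

Row-insert the values π_1, π_2, … into P one at a time, bumping the leftmost entry strictly greater than the inserted value down to the next row. The recording tableau Q records, in position (i, j), the step at which that cell was added to P.
  Insert 3 (step 1): P = [3];  Q = [1]
  Insert 1 (step 2): P = [1] / [3];  Q = [1] / [2]
  Insert 8 (step 3): P = [1, 8] / [3];  Q = [1, 3] / [2]
  Insert 5 (step 4): P = [1, 5] / [3, 8];  Q = [1, 3] / [2, 4]
  Insert 2 (step 5): P = [1, 2] / [3, 5] / [8];  Q = [1, 3] / [2, 4] / [5]
  Insert 4 (step 6): P = [1, 2, 4] / [3, 5] / [8];  Q = [1, 3, 6] / [2, 4] / [5]
  Insert 6 (step 7): P = [1, 2, 4, 6] / [3, 5] / [8];  Q = [1, 3, 6, 7] / [2, 4] / [5]
  Insert 7 (step 8): P = [1, 2, 4, 6, 7] / [3, 5] / [8];  Q = [1, 3, 6, 7, 8] / [2, 4] / [5]
Final shape: (5, 2, 1).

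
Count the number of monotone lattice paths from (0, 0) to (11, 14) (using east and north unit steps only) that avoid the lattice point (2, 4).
Number of paths = 3071730

Total paths from (0, 0) to (11, 14): C(25, 11) = 4457400. Paths through (2, 4): (paths (0, 0) → (2, 4)) × (paths (2, 4) → (11, 14)) = C(6, 2) · C(19, 9) = 15 · 92378 = 1385670. Avoidance count = 4457400 − 1385670 = 3071730.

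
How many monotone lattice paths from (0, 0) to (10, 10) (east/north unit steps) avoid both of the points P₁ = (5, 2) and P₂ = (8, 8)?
Number of paths = 91093

Inclusion–exclusion. Total paths: C(20, 10) = 184756. Through P₁: C(7, 5)·C(13, 5) = 27027. Through P₂: C(16, 8)·C(4, 2) = 77220. Since P₁ is strictly southwest of P₂, a monotone path through both must visit P₁ then P₂; paths through both = C(7, 5)·C(9, 3)·C(4, 2) = 10584. Avoid both = 184756 − 27027 − 77220 + 10584 = 91093.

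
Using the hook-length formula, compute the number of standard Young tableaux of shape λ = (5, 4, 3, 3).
# SYT of shape (5, 4, 3, 3) = 75075

Hook-length formula: f^λ = n! / Π hook(c), product over all cells c of the Young diagram. For λ = (5, 4, 3, 3), n = 15 boxes. Hook lengths by row (left-to-right, top-to-bottom): [8, 7, 6, 3, 1]; [6, 5, 4, 1]; [4, 3, 2]; [3, 2, 1]. Product of hooks = 17418240. So f^λ = 15! / 17418240 = 1307674368000 / 17418240 = 75075.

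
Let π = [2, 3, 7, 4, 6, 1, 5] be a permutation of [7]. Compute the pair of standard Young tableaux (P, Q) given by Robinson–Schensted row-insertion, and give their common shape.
P = [1, 3, 4, 5] / [2, 6] / [7];  Q = [1, 2, 3, 5] / [4, 7] / [6];  common shape = (4, 2, 1)

Row-insert the values π_1, π_2, … into P one at a time, bumping the leftmost entry strictly greater than the inserted value down to the next row. The recording tableau Q records, in position (i, j), the step at which that cell was added to P.
  Insert 2 (step 1): P = [2];  Q = [1]
  Insert 3 (step 2): P = [2, 3];  Q = [1, 2]
  Insert 7 (step 3): P = [2, 3, 7];  Q = [1, 2, 3]
  Insert 4 (step 4): P = [2, 3, 4] / [7];  Q = [1, 2, 3] / [4]
  Insert 6 (step 5): P = [2, 3, 4, 6] / [7];  Q = [1, 2, 3, 5] / [4]
  Insert 1 (step 6): P = [1, 3, 4, 6] / [2] / [7];  Q = [1, 2, 3, 5] / [4] / [6]
  Insert 5 (step 7): P = [1, 3, 4, 5] / [2, 6] / [7];  Q = [1, 2, 3, 5] / [4, 7] / [6]
Final shape: (4, 2, 1).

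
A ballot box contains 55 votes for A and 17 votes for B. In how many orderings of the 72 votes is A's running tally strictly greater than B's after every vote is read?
Strict-lead orderings = 7156451868600776

Total orderings of the 72 votes with 55 for A: C(72, 55) = 13559593014190944. By the Bertrand ballot formula (Cycle Lemma / reflection principle), the number of orderings in which A is strictly ahead of B throughout is (p − q)/(p + q) · C(p + q, p) = (55 − 17)/(55 + 17) · 13559593014190944 = 7156451868600776.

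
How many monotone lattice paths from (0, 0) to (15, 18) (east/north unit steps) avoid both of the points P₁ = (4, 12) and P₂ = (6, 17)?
Number of paths = 1014006730

Inclusion–exclusion. Total paths: C(33, 15) = 1037158320. Through P₁: C(16, 4)·C(17, 11) = 22524320. Through P₂: C(23, 6)·C(10, 9) = 1009470. Since P₁ is strictly southwest of P₂, a monotone path through both must visit P₁ then P₂; paths through both = C(16, 4)·C(7, 2)·C(10, 9) = 382200. Avoid both = 1037158320 − 22524320 − 1009470 + 382200 = 1014006730.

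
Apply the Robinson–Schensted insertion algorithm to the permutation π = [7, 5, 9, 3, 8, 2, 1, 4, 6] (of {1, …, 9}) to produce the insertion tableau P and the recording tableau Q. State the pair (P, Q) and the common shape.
P = [1, 4, 6] / [2, 8] / [3, 9] / [5] / [7];  Q = [1, 3, 9] / [2, 5] / [4, 8] / [6] / [7];  common shape = (3, 2, 2, 1, 1)

Row-insert the values π_1, π_2, … into P one at a time, bumping the leftmost entry strictly greater than the inserted value down to the next row. The recording tableau Q records, in position (i, j), the step at which that cell was added to P.
  Insert 7 (step 1): P = [7];  Q = [1]
  Insert 5 (step 2): P = [5] / [7];  Q = [1] / [2]
  Insert 9 (step 3): P = [5, 9] / [7];  Q = [1, 3] / [2]
  Insert 3 (step 4): P = [3, 9] / [5] / [7];  Q = [1, 3] / [2] / [4]
  Insert 8 (step 5): P = [3, 8] / [5, 9] / [7];  Q = [1, 3] / [2, 5] / [4]
  Insert 2 (step 6): P = [2, 8] / [3, 9] / [5] / [7];  Q = [1, 3] / [2, 5] / [4] / [6]
  Insert 1 (step 7): P = [1, 8] / [2, 9] / [3] / [5] / [7];  Q = [1, 3] / [2, 5] / [4] / [6] / [7]
  Insert 4 (step 8): P = [1, 4] / [2, 8] / [3, 9] / [5] / [7];  Q = [1, 3] / [2, 5] / [4, 8] / [6] / [7]
  Insert 6 (step 9): P = [1, 4, 6] / [2, 8] / [3, 9] / [5] / [7];  Q = [1, 3, 9] / [2, 5] / [4, 8] / [6] / [7]
Final shape: (3, 2, 2, 1, 1).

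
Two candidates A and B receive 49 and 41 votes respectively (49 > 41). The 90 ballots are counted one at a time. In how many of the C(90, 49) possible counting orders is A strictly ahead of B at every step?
Strict-lead orderings = 6490071398045825766863280

Total orderings of the 90 votes with 49 for A: C(90, 49) = 73013303228015539877211900. By the Bertrand ballot formula (Cycle Lemma / reflection principle), the number of orderings in which A is strictly ahead of B throughout is (p − q)/(p + q) · C(p + q, p) = (49 − 41)/(49 + 41) · 73013303228015539877211900 = 6490071398045825766863280.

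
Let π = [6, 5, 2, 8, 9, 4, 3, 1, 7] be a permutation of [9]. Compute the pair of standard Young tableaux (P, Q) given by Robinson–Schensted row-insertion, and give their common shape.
P = [1, 3, 7] / [2, 8, 9] / [4] / [5] / [6];  Q = [1, 4, 5] / [2, 6, 9] / [3] / [7] / [8];  common shape = (3, 3, 1, 1, 1)

Row-insert the values π_1, π_2, … into P one at a time, bumping the leftmost entry strictly greater than the inserted value down to the next row. The recording tableau Q records, in position (i, j), the step at which that cell was added to P.
  Insert 6 (step 1): P = [6];  Q = [1]
  Insert 5 (step 2): P = [5] / [6];  Q = [1] / [2]
  Insert 2 (step 3): P = [2] / [5] / [6];  Q = [1] / [2] / [3]
  Insert 8 (step 4): P = [2, 8] / [5] / [6];  Q = [1, 4] / [2] / [3]
  Insert 9 (step 5): P = [2, 8, 9] / [5] / [6];  Q = [1, 4, 5] / [2] / [3]
  Insert 4 (step 6): P = [2, 4, 9] / [5, 8] / [6];  Q = [1, 4, 5] / [2, 6] / [3]
  Insert 3 (step 7): P = [2, 3, 9] / [4, 8] / [5] / [6];  Q = [1, 4, 5] / [2, 6] / [3] / [7]
  Insert 1 (step 8): P = [1, 3, 9] / [2, 8] / [4] / [5] / [6];  Q = [1, 4, 5] / [2, 6] / [3] / [7] / [8]
  Insert 7 (step 9): P = [1, 3, 7] / [2, 8, 9] / [4] / [5] / [6];  Q = [1, 4, 5] / [2, 6, 9] / [3] / [7] / [8]
Final shape: (3, 3, 1, 1, 1).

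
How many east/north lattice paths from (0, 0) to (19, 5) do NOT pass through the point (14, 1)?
Number of paths = 40614

Total paths from (0, 0) to (19, 5): C(24, 19) = 42504. Paths through (14, 1): (paths (0, 0) → (14, 1)) × (paths (14, 1) → (19, 5)) = C(15, 14) · C(9, 5) = 15 · 126 = 1890. Avoidance count = 42504 − 1890 = 40614.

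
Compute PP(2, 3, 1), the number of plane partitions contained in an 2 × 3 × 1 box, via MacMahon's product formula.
PP(2, 3, 1) = 10

Evaluate the triple product over i = 1..2, j = 1..3, k = 1..1. The factors are (2/1) · (3/2) · (4/3) · (3/2) · (4/3) · (5/4). The numerators and denominators telescope so the product is an integer; carrying out the multiplication exactly gives PP(2, 3, 1) = 10.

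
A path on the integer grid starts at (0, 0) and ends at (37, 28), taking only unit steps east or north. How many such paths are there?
Number of paths = 1965407271460556560

A monotone lattice path from (0, 0) to (37, 28) consists of 37 east steps and 28 north steps in some order, so it is determined by which 37 of the 65 steps are east. The count is C(65, 37) = 1965407271460556560.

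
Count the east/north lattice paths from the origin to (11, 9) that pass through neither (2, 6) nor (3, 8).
Number of paths = 161071

Inclusion–exclusion. Total paths: C(20, 11) = 167960. Through P₁: C(8, 2)·C(12, 9) = 6160. Through P₂: C(11, 3)·C(9, 8) = 1485. Since P₁ is strictly southwest of P₂, a monotone path through both must visit P₁ then P₂; paths through both = C(8, 2)·C(3, 1)·C(9, 8) = 756. Avoid both = 167960 − 6160 − 1485 + 756 = 161071.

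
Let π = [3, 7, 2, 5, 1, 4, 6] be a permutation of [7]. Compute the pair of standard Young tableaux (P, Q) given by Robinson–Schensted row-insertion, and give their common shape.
P = [1, 4, 6] / [2, 5] / [3, 7];  Q = [1, 2, 7] / [3, 4] / [5, 6];  common shape = (3, 2, 2)

Row-insert the values π_1, π_2, … into P one at a time, bumping the leftmost entry strictly greater than the inserted value down to the next row. The recording tableau Q records, in position (i, j), the step at which that cell was added to P.
  Insert 3 (step 1): P = [3];  Q = [1]
  Insert 7 (step 2): P = [3, 7];  Q = [1, 2]
  Insert 2 (step 3): P = [2, 7] / [3];  Q = [1, 2] / [3]
  Insert 5 (step 4): P = [2, 5] / [3, 7];  Q = [1, 2] / [3, 4]
  Insert 1 (step 5): P = [1, 5] / [2, 7] / [3];  Q = [1, 2] / [3, 4] / [5]
  Insert 4 (step 6): P = [1, 4] / [2, 5] / [3, 7];  Q = [1, 2] / [3, 4] / [5, 6]
  Insert 6 (step 7): P = [1, 4, 6] / [2, 5] / [3, 7];  Q = [1, 2, 7] / [3, 4] / [5, 6]
Final shape: (3, 2, 2).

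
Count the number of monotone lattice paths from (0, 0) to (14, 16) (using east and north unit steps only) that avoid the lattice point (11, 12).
Number of paths = 98099945

Total paths from (0, 0) to (14, 16): C(30, 14) = 145422675. Paths through (11, 12): (paths (0, 0) → (11, 12)) × (paths (11, 12) → (14, 16)) = C(23, 11) · C(7, 3) = 1352078 · 35 = 47322730. Avoidance count = 145422675 − 47322730 = 98099945.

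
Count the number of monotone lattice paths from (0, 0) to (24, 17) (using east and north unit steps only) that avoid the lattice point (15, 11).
Number of paths = 112915049650

Total paths from (0, 0) to (24, 17): C(41, 24) = 151584480450. Paths through (15, 11): (paths (0, 0) → (15, 11)) × (paths (15, 11) → (24, 17)) = C(26, 15) · C(15, 9) = 7726160 · 5005 = 38669430800. Avoidance count = 151584480450 − 38669430800 = 112915049650.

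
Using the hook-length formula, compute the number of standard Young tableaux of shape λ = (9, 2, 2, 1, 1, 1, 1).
# SYT of shape (9, 2, 2, 1, 1, 1, 1) = 233376

Hook-length formula: f^λ = n! / Π hook(c), product over all cells c of the Young diagram. For λ = (9, 2, 2, 1, 1, 1, 1), n = 17 boxes. Hook lengths by row (left-to-right, top-to-bottom): [15, 10, 7, 6, 5, 4, 3, 2, 1]; [7, 2]; [6, 1]; [4]; [3]; [2]; [1]. Product of hooks = 1524096000. So f^λ = 17! / 1524096000 = 355687428096000 / 1524096000 = 233376.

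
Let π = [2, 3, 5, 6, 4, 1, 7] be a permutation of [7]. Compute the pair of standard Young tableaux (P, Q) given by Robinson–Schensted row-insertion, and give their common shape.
P = [1, 3, 4, 6, 7] / [2] / [5];  Q = [1, 2, 3, 4, 7] / [5] / [6];  common shape = (5, 1, 1)

Row-insert the values π_1, π_2, … into P one at a time, bumping the leftmost entry strictly greater than the inserted value down to the next row. The recording tableau Q records, in position (i, j), the step at which that cell was added to P.
  Insert 2 (step 1): P = [2];  Q = [1]
  Insert 3 (step 2): P = [2, 3];  Q = [1, 2]
  Insert 5 (step 3): P = [2, 3, 5];  Q = [1, 2, 3]
  Insert 6 (step 4): P = [2, 3, 5, 6];  Q = [1, 2, 3, 4]
  Insert 4 (step 5): P = [2, 3, 4, 6] / [5];  Q = [1, 2, 3, 4] / [5]
  Insert 1 (step 6): P = [1, 3, 4, 6] / [2] / [5];  Q = [1, 2, 3, 4] / [5] / [6]
  Insert 7 (step 7): P = [1, 3, 4, 6, 7] / [2] / [5];  Q = [1, 2, 3, 4, 7] / [5] / [6]
Final shape: (5, 1, 1).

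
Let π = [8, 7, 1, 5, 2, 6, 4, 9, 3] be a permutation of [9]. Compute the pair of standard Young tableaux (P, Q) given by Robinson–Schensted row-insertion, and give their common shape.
P = [1, 2, 3, 9] / [4, 6] / [5] / [7] / [8];  Q = [1, 4, 6, 8] / [2, 7] / [3] / [5] / [9];  common shape = (4, 2, 1, 1, 1)

Row-insert the values π_1, π_2, … into P one at a time, bumping the leftmost entry strictly greater than the inserted value down to the next row. The recording tableau Q records, in position (i, j), the step at which that cell was added to P.
  Insert 8 (step 1): P = [8];  Q = [1]
  Insert 7 (step 2): P = [7] / [8];  Q = [1] / [2]
  Insert 1 (step 3): P = [1] / [7] / [8];  Q = [1] / [2] / [3]
  Insert 5 (step 4): P = [1, 5] / [7] / [8];  Q = [1, 4] / [2] / [3]
  Insert 2 (step 5): P = [1, 2] / [5] / [7] / [8];  Q = [1, 4] / [2] / [3] / [5]
  Insert 6 (step 6): P = [1, 2, 6] / [5] / [7] / [8];  Q = [1, 4, 6] / [2] / [3] / [5]
  Insert 4 (step 7): P = [1, 2, 4] / [5, 6] / [7] / [8];  Q = [1, 4, 6] / [2, 7] / [3] / [5]
  Insert 9 (step 8): P = [1, 2, 4, 9] / [5, 6] / [7] / [8];  Q = [1, 4, 6, 8] / [2, 7] / [3] / [5]
  Insert 3 (step 9): P = [1, 2, 3, 9] / [4, 6] / [5] / [7] / [8];  Q = [1, 4, 6, 8] / [2, 7] / [3] / [5] / [9]
Final shape: (4, 2, 1, 1, 1).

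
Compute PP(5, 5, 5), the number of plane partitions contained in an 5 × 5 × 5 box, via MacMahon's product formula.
PP(5, 5, 5) = 267227532

Evaluate the triple product over i = 1..5, j = 1..5, k = 1..5. The factors are (2/1) · (3/2) · (4/3) · (5/4) · (6/5) · (3/2) · (4/3) · (5/4) · … (125 factors total). The numerators and denominators telescope so the product is an integer; carrying out the multiplication exactly gives PP(5, 5, 5) = 267227532.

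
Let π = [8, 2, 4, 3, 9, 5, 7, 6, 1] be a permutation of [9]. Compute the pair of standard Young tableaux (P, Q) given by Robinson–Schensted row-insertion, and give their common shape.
P = [1, 3, 5, 6] / [2, 7] / [4, 9] / [8];  Q = [1, 3, 5, 7] / [2, 6] / [4, 8] / [9];  common shape = (4, 2, 2, 1)

Row-insert the values π_1, π_2, … into P one at a time, bumping the leftmost entry strictly greater than the inserted value down to the next row. The recording tableau Q records, in position (i, j), the step at which that cell was added to P.
  Insert 8 (step 1): P = [8];  Q = [1]
  Insert 2 (step 2): P = [2] / [8];  Q = [1] / [2]
  Insert 4 (step 3): P = [2, 4] / [8];  Q = [1, 3] / [2]
  Insert 3 (step 4): P = [2, 3] / [4] / [8];  Q = [1, 3] / [2] / [4]
  Insert 9 (step 5): P = [2, 3, 9] / [4] / [8];  Q = [1, 3, 5] / [2] / [4]
  Insert 5 (step 6): P = [2, 3, 5] / [4, 9] / [8];  Q = [1, 3, 5] / [2, 6] / [4]
  Insert 7 (step 7): P = [2, 3, 5, 7] / [4, 9] / [8];  Q = [1, 3, 5, 7] / [2, 6] / [4]
  Insert 6 (step 8): P = [2, 3, 5, 6] / [4, 7] / [8, 9];  Q = [1, 3, 5, 7] / [2, 6] / [4, 8]
  Insert 1 (step 9): P = [1, 3, 5, 6] / [2, 7] / [4, 9] / [8];  Q = [1, 3, 5, 7] / [2, 6] / [4, 8] / [9]
Final shape: (4, 2, 2, 1).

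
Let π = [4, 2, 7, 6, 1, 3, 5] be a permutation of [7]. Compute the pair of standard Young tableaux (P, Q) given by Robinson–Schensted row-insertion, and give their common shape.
P = [1, 3, 5] / [2, 6] / [4, 7];  Q = [1, 3, 7] / [2, 4] / [5, 6];  common shape = (3, 2, 2)

Row-insert the values π_1, π_2, … into P one at a time, bumping the leftmost entry strictly greater than the inserted value down to the next row. The recording tableau Q records, in position (i, j), the step at which that cell was added to P.
  Insert 4 (step 1): P = [4];  Q = [1]
  Insert 2 (step 2): P = [2] / [4];  Q = [1] / [2]
  Insert 7 (step 3): P = [2, 7] / [4];  Q = [1, 3] / [2]
  Insert 6 (step 4): P = [2, 6] / [4, 7];  Q = [1, 3] / [2, 4]
  Insert 1 (step 5): P = [1, 6] / [2, 7] / [4];  Q = [1, 3] / [2, 4] / [5]
  Insert 3 (step 6): P = [1, 3] / [2, 6] / [4, 7];  Q = [1, 3] / [2, 4] / [5, 6]
  Insert 5 (step 7): P = [1, 3, 5] / [2, 6] / [4, 7];  Q = [1, 3, 7] / [2, 4] / [5, 6]
Final shape: (3, 2, 2).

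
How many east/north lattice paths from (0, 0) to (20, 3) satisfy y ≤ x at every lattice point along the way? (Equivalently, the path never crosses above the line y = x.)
Number of paths = 1518

By the reflection principle (André's argument), the number of monotone paths to (20, 3) with n ≤ m that never go above y = x is C(23, 20) − C(23, 21) = 1771 − 253 = 1518.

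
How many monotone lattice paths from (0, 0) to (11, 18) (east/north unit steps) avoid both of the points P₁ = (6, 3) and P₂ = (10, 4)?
Number of paths = 33286239

Inclusion–exclusion. Total paths: C(29, 11) = 34597290. Through P₁: C(9, 6)·C(20, 5) = 1302336. Through P₂: C(14, 10)·C(15, 1) = 15015. Since P₁ is strictly southwest of P₂, a monotone path through both must visit P₁ then P₂; paths through both = C(9, 6)·C(5, 4)·C(15, 1) = 6300. Avoid both = 34597290 − 1302336 − 15015 + 6300 = 33286239.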